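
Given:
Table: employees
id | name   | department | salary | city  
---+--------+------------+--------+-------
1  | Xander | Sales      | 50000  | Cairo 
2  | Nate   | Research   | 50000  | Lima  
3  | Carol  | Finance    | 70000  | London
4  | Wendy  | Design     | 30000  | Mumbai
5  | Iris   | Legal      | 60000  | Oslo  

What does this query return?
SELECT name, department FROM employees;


Projecting columns: name, department

5 rows:
Xander, Sales
Nate, Research
Carol, Finance
Wendy, Design
Iris, Legal


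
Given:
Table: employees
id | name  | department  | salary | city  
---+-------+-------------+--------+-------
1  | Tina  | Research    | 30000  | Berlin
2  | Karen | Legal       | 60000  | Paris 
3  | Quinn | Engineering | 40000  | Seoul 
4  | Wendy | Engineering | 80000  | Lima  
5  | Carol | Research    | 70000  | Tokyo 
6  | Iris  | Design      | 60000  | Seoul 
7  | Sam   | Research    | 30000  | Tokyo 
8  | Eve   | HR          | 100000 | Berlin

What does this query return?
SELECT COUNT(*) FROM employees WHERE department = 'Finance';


Counting rows where department = 'Finance'


0


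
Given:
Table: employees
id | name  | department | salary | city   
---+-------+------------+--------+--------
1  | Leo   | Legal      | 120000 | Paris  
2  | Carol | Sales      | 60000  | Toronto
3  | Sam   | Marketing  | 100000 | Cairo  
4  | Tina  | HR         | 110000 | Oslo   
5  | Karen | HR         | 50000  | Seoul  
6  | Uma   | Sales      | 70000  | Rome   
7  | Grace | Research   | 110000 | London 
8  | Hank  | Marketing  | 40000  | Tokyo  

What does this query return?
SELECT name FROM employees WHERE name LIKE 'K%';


LIKE 'K%' matches names starting with 'K'
Matching: 1

1 rows:
Karen


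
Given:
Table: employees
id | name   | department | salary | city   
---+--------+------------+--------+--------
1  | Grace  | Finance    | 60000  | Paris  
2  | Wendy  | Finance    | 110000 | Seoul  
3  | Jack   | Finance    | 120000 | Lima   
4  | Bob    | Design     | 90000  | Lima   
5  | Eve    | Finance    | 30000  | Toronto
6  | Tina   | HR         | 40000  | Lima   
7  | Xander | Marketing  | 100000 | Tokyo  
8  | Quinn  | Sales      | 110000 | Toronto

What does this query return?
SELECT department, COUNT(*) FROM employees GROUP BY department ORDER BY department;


Assigning each row to its department group:
  Grace -> Finance
  Wendy -> Finance
  Jack -> Finance
  Bob -> Design
  Eve -> Finance
  Tina -> HR
  Xander -> Marketing
  Quinn -> Sales


5 groups:
Design, 1
Finance, 4
HR, 1
Marketing, 1
Sales, 1


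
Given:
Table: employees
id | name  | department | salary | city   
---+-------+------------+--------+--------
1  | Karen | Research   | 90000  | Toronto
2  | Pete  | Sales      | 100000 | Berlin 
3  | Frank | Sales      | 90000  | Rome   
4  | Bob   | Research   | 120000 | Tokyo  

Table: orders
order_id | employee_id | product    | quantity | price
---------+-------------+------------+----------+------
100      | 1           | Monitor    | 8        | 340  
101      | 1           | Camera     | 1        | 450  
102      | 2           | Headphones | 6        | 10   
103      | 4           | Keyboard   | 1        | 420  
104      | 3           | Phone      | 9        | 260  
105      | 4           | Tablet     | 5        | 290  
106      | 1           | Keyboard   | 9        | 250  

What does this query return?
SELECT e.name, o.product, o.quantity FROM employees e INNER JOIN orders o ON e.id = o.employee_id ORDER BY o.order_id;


Joining employees.id = orders.employee_id:
  employee Karen (id=1) -> order Monitor
  employee Karen (id=1) -> order Camera
  employee Pete (id=2) -> order Headphones
  employee Bob (id=4) -> order Keyboard
  employee Frank (id=3) -> order Phone
  employee Bob (id=4) -> order Tablet
  employee Karen (id=1) -> order Keyboard


7 rows:
Karen, Monitor, 8
Karen, Camera, 1
Pete, Headphones, 6
Bob, Keyboard, 1
Frank, Phone, 9
Bob, Tablet, 5
Karen, Keyboard, 9


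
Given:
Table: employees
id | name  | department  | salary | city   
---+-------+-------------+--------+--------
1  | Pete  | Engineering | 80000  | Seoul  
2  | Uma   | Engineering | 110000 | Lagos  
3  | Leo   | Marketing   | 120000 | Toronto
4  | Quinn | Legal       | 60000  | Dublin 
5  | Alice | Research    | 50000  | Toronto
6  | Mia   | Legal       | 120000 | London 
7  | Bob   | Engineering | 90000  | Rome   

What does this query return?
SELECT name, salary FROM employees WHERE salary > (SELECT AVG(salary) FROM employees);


Subquery: AVG(salary) = 90000.0
Filtering: salary > 90000.0
  Uma (110000) -> MATCH
  Leo (120000) -> MATCH
  Mia (120000) -> MATCH


3 rows:
Uma, 110000
Leo, 120000
Mia, 120000


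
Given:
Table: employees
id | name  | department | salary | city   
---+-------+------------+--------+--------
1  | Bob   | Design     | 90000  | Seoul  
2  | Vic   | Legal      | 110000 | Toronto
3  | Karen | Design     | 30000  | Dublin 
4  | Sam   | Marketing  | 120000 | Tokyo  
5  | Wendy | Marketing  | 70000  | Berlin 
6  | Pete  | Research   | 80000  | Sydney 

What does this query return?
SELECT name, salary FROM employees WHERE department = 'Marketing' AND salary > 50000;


Filtering: department = 'Marketing' AND salary > 50000
Matching: 2 rows

2 rows:
Sam, 120000
Wendy, 70000


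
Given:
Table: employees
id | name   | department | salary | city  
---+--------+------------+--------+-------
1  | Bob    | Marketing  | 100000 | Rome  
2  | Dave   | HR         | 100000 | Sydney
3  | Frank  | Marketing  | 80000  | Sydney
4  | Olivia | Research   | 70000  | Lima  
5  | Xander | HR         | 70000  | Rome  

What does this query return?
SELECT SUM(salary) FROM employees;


SUM(salary) = 100000 + 100000 + 80000 + 70000 + 70000 = 420000

420000


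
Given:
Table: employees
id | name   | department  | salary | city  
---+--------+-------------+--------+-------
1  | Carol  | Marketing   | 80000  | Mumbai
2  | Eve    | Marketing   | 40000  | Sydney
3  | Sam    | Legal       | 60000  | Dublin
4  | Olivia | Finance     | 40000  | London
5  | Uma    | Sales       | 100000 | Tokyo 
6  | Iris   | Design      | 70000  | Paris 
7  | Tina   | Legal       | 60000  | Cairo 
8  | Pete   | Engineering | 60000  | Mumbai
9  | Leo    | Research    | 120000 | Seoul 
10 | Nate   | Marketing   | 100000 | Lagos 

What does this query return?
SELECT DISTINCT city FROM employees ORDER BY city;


All 'city' values (row order): Mumbai, Sydney, Dublin, London, Tokyo, Paris, Cairo, Mumbai, Seoul, Lagos
Removing duplicates leaves 9 unique value(s).

9 values:
Cairo
Dublin
Lagos
London
Mumbai
Paris
Seoul
Sydney
Tokyo


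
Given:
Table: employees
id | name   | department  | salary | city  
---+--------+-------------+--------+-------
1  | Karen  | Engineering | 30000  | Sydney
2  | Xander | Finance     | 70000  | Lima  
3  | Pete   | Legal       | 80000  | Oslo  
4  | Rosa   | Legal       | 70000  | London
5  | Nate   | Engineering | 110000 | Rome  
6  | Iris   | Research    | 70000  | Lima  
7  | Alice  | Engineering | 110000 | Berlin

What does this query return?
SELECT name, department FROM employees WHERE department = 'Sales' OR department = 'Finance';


Filtering: department = 'Sales' OR 'Finance'
Matching: 1 rows

1 rows:
Xander, Finance


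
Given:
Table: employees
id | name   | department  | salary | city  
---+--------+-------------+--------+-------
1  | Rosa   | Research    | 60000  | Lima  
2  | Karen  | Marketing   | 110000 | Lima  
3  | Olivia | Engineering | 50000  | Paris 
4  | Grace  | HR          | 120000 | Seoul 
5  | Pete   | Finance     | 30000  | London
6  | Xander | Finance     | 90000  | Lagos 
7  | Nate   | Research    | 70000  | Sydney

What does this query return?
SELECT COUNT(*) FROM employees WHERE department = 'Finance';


Counting rows where department = 'Finance'
  Pete -> MATCH
  Xander -> MATCH


2


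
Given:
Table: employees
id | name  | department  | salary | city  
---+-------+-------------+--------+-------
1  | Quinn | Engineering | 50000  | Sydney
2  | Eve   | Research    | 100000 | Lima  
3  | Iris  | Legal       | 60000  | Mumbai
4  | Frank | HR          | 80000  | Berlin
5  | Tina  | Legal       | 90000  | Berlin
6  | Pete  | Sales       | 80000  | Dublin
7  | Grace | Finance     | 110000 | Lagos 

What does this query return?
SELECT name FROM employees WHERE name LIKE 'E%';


LIKE 'E%' matches names starting with 'E'
Matching: 1

1 rows:
Eve


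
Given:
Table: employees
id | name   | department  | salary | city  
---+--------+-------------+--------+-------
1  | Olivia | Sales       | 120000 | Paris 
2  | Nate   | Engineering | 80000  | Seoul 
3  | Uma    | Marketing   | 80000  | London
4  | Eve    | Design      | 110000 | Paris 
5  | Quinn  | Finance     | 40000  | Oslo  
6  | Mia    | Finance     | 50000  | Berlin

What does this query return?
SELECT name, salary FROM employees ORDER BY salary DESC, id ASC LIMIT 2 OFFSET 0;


Sort by salary DESC (id ASC tiebreak), then skip 0 and take 2
Rows 1 through 2

2 rows:
Olivia, 120000
Eve, 110000


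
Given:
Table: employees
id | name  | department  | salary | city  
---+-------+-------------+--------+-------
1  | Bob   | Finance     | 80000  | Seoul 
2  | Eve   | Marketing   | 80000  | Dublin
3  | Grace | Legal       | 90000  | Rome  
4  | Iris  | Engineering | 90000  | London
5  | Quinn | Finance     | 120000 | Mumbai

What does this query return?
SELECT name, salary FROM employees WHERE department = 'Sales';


Filtering: department = 'Sales'
Matching rows: 0

Empty result set (0 rows)


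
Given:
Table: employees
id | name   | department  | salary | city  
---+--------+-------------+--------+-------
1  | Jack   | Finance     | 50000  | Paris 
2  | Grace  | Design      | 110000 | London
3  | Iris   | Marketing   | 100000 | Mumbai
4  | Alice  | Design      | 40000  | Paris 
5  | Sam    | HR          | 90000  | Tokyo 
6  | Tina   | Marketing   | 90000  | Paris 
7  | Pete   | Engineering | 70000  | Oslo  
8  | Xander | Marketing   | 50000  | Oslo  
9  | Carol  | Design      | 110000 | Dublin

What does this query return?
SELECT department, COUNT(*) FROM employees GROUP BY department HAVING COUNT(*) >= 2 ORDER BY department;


Groups with count >= 2:
  Design: 3 -> PASS
  Marketing: 3 -> PASS
  Engineering: 1 -> filtered out
  Finance: 1 -> filtered out
  HR: 1 -> filtered out


2 groups:
Design, 3
Marketing, 3


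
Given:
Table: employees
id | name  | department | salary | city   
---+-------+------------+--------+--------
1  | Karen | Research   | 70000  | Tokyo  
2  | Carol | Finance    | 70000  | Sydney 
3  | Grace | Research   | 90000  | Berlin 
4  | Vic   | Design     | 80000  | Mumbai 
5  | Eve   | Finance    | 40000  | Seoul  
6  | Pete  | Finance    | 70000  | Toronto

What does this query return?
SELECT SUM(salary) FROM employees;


SUM(salary) = 70000 + 70000 + 90000 + 80000 + 40000 + 70000 = 420000

420000


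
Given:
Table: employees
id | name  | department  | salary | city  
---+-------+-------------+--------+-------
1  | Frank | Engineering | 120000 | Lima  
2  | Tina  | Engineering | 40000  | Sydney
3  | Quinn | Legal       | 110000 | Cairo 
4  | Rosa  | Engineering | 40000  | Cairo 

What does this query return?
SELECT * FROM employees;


SELECT * returns all 4 rows with all columns

4 rows:
1, Frank, Engineering, 120000, Lima
2, Tina, Engineering, 40000, Sydney
3, Quinn, Legal, 110000, Cairo
4, Rosa, Engineering, 40000, Cairo


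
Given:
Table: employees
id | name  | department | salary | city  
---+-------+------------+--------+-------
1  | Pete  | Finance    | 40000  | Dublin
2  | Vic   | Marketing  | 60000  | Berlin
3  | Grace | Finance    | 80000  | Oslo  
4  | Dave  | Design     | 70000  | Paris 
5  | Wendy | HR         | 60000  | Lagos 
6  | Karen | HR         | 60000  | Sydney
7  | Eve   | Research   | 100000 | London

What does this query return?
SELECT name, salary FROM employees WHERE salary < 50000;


Filtering: salary < 50000
Matching: 1 rows

1 rows:
Pete, 40000


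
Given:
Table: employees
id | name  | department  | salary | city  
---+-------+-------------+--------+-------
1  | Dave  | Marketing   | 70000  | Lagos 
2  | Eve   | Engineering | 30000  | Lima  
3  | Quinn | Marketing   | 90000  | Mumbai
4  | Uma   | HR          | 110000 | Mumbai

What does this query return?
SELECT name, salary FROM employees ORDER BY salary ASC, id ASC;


Sorting by salary ASC, then id ASC for ties

4 rows:
Eve, 30000
Dave, 70000
Quinn, 90000
Uma, 110000


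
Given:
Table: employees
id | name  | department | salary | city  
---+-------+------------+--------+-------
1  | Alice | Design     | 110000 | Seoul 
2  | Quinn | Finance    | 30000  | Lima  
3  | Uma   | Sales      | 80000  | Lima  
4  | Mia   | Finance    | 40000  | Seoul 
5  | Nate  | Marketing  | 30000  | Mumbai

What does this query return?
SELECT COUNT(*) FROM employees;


COUNT(*) counts all rows

5


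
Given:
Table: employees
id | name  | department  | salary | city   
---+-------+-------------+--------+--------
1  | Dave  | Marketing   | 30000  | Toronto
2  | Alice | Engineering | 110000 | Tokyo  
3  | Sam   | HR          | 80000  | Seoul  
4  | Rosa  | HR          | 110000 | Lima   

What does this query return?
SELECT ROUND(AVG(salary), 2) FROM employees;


SUM(salary) = 330000
COUNT = 4
ROUND(AVG, 2) = ROUND(330000 / 4, 2) = 82500.0

82500.0


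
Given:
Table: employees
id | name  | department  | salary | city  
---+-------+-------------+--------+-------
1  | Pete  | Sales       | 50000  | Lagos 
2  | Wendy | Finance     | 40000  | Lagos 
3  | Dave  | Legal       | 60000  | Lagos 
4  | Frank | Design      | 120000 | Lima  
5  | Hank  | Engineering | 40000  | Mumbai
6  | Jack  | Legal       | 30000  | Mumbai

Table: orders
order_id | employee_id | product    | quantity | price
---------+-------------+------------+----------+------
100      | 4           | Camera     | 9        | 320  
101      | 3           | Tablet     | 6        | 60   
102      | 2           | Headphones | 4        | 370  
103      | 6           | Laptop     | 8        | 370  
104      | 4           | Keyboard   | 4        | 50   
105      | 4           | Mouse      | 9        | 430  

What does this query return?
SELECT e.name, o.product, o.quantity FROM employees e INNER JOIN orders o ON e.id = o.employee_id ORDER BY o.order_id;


Joining employees.id = orders.employee_id:
  employee Frank (id=4) -> order Camera
  employee Dave (id=3) -> order Tablet
  employee Wendy (id=2) -> order Headphones
  employee Jack (id=6) -> order Laptop
  employee Frank (id=4) -> order Keyboard
  employee Frank (id=4) -> order Mouse


6 rows:
Frank, Camera, 9
Dave, Tablet, 6
Wendy, Headphones, 4
Jack, Laptop, 8
Frank, Keyboard, 4
Frank, Mouse, 9


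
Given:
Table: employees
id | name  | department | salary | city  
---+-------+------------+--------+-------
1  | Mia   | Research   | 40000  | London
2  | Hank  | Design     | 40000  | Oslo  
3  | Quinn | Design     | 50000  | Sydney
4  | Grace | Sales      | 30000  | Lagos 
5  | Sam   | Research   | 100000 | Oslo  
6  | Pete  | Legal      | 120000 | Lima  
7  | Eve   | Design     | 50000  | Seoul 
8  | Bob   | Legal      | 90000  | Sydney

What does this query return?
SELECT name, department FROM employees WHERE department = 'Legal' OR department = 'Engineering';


Filtering: department = 'Legal' OR 'Engineering'
Matching: 2 rows

2 rows:
Pete, Legal
Bob, Legal


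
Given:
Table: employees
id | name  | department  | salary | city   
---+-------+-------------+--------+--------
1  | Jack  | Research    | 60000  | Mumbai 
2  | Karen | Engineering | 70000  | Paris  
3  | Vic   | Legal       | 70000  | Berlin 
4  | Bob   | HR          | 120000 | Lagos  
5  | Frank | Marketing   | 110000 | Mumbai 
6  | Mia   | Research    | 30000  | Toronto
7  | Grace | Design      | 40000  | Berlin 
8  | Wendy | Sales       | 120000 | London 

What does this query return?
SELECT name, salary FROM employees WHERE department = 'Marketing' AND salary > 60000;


Filtering: department = 'Marketing' AND salary > 60000
Matching: 1 rows

1 rows:
Frank, 110000


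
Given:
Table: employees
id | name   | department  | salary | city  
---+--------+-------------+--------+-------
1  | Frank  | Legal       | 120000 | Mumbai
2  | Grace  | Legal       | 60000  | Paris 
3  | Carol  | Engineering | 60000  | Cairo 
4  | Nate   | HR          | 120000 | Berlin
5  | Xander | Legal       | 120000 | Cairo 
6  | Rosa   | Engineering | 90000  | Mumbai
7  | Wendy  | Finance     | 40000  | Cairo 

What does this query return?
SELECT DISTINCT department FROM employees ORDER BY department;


All 'department' values (row order): Legal, Legal, Engineering, HR, Legal, Engineering, Finance
Removing duplicates leaves 4 unique value(s).

4 values:
Engineering
Finance
HR
Legal


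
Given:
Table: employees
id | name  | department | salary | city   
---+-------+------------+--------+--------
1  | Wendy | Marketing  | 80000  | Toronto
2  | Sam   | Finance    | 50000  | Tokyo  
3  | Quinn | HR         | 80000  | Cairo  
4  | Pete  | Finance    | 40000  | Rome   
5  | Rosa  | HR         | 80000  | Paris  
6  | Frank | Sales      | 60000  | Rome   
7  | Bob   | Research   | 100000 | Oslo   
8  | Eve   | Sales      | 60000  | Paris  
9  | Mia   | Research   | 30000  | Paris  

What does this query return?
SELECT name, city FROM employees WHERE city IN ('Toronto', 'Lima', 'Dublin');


Filtering: city IN ('Toronto', 'Lima', 'Dublin')
Matching: 1 rows

1 rows:
Wendy, Toronto


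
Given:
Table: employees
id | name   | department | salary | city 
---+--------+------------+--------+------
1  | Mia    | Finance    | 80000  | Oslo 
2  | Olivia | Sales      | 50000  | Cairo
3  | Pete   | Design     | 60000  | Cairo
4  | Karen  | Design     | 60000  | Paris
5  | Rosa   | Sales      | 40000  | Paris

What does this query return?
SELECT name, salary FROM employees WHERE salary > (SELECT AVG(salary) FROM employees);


Subquery: AVG(salary) = 58000.0
Filtering: salary > 58000.0
  Mia (80000) -> MATCH
  Pete (60000) -> MATCH
  Karen (60000) -> MATCH


3 rows:
Mia, 80000
Pete, 60000
Karen, 60000


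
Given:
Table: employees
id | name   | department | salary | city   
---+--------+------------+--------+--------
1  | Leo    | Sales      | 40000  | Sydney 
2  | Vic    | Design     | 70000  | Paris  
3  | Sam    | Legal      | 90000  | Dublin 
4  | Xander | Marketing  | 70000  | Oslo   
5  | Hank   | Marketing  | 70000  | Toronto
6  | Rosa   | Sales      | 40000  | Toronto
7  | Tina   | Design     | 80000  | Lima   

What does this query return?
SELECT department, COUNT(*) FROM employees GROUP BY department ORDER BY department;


Assigning each row to its department group:
  Leo -> Sales
  Vic -> Design
  Sam -> Legal
  Xander -> Marketing
  Hank -> Marketing
  Rosa -> Sales
  Tina -> Design


4 groups:
Design, 2
Legal, 1
Marketing, 2
Sales, 2


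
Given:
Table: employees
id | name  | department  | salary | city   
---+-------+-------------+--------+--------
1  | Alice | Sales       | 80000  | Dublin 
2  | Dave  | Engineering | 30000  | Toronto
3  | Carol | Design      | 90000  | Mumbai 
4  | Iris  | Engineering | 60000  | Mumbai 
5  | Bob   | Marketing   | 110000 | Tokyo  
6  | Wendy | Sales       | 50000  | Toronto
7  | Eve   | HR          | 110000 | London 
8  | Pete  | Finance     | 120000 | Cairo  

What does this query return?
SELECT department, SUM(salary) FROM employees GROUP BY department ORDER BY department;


Summing salary within each department:
  Design: 90000 = 90000
  Engineering: 30000 + 60000 = 90000
  Finance: 120000 = 120000
  HR: 110000 = 110000
  Marketing: 110000 = 110000
  Sales: 80000 + 50000 = 130000


6 groups:
Design, 90000
Engineering, 90000
Finance, 120000
HR, 110000
Marketing, 110000
Sales, 130000


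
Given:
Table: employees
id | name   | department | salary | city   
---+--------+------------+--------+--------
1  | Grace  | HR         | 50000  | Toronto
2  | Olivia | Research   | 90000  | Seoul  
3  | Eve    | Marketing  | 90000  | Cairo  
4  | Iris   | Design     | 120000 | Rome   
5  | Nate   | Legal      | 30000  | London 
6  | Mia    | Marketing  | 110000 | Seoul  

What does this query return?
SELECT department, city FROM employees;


Projecting columns: department, city

6 rows:
HR, Toronto
Research, Seoul
Marketing, Cairo
Design, Rome
Legal, London
Marketing, Seoul


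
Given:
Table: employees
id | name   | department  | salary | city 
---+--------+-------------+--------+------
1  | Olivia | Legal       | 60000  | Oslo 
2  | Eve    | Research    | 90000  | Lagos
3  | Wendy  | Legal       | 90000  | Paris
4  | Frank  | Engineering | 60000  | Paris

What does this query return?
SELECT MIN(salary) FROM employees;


Salaries: 60000, 90000, 90000, 60000
MIN = 60000

60000


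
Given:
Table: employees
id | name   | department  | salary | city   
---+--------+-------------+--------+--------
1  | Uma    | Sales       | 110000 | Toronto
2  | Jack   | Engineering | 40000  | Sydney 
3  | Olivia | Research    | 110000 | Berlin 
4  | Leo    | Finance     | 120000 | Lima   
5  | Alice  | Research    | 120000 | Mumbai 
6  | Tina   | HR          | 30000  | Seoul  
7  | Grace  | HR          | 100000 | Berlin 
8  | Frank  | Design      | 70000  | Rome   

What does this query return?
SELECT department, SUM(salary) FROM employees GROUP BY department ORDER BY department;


Summing salary within each department:
  Design: 70000 = 70000
  Engineering: 40000 = 40000
  Finance: 120000 = 120000
  HR: 30000 + 100000 = 130000
  Research: 110000 + 120000 = 230000
  Sales: 110000 = 110000


6 groups:
Design, 70000
Engineering, 40000
Finance, 120000
HR, 130000
Research, 230000
Sales, 110000


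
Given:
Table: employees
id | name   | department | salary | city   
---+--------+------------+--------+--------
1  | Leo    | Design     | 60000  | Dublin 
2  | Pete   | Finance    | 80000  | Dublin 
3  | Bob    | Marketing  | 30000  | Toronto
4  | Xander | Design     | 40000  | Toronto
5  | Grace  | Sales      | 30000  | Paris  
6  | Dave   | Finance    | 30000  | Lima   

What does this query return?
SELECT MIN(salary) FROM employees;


Salaries: 60000, 80000, 30000, 40000, 30000, 30000
MIN = 30000

30000


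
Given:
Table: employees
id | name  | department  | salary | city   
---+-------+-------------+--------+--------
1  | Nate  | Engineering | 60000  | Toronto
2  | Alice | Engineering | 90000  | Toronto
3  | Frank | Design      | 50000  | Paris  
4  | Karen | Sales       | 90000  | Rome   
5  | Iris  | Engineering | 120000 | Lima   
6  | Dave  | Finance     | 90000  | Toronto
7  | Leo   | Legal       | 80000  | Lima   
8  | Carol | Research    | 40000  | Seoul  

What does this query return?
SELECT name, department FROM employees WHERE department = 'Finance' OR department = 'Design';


Filtering: department = 'Finance' OR 'Design'
Matching: 2 rows

2 rows:
Frank, Design
Dave, Finance


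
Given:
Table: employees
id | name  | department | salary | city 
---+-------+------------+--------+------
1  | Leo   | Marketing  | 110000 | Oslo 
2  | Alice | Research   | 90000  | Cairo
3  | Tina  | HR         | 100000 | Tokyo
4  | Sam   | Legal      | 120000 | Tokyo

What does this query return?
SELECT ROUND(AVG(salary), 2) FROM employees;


SUM(salary) = 420000
COUNT = 4
ROUND(AVG, 2) = ROUND(420000 / 4, 2) = 105000.0

105000.0


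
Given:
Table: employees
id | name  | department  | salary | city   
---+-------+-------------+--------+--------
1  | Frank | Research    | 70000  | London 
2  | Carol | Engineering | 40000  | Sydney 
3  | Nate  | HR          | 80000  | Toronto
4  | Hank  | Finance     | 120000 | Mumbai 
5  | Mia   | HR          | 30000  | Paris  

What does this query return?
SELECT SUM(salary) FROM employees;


SUM(salary) = 70000 + 40000 + 80000 + 120000 + 30000 = 340000

340000


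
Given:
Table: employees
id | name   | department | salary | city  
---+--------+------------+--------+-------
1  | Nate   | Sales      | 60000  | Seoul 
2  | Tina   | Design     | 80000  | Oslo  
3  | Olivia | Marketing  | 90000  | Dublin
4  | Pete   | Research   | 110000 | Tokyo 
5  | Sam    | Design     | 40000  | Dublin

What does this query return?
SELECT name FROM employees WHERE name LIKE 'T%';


LIKE 'T%' matches names starting with 'T'
Matching: 1

1 rows:
Tina


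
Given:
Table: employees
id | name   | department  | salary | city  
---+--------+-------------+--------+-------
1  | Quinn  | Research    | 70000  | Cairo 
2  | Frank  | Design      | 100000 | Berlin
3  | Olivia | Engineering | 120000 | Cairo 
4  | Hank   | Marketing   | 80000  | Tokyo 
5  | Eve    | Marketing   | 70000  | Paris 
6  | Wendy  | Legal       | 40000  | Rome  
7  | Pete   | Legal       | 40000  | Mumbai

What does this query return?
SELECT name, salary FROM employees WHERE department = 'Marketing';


Filtering: department = 'Marketing'
Matching rows: 2

2 rows:
Hank, 80000
Eve, 70000


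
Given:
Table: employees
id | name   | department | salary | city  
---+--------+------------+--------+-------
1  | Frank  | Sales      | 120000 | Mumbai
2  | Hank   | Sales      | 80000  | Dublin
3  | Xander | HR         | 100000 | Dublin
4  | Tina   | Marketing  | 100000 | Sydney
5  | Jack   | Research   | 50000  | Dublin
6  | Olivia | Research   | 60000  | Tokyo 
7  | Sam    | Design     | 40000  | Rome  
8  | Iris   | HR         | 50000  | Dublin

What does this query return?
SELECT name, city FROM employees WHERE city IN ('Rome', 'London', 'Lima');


Filtering: city IN ('Rome', 'London', 'Lima')
Matching: 1 rows

1 rows:
Sam, Rome


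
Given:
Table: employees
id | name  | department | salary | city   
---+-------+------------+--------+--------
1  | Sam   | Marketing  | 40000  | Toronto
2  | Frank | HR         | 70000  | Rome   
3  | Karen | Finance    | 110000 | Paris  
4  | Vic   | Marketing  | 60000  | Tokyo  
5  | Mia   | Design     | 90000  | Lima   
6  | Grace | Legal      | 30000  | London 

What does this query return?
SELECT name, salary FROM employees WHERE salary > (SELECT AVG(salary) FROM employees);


Subquery: AVG(salary) = 66666.67
Filtering: salary > 66666.67
  Frank (70000) -> MATCH
  Karen (110000) -> MATCH
  Mia (90000) -> MATCH


3 rows:
Frank, 70000
Karen, 110000
Mia, 90000


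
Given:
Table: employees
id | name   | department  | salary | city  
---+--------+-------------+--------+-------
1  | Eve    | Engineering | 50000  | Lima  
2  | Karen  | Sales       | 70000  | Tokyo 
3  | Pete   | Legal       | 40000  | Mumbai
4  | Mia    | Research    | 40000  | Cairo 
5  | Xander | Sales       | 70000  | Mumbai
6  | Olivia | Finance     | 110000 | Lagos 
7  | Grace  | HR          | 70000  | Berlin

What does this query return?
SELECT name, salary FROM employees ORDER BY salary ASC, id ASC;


Sorting by salary ASC, then id ASC for ties

7 rows:
Pete, 40000
Mia, 40000
Eve, 50000
Karen, 70000
Xander, 70000
Grace, 70000
Olivia, 110000


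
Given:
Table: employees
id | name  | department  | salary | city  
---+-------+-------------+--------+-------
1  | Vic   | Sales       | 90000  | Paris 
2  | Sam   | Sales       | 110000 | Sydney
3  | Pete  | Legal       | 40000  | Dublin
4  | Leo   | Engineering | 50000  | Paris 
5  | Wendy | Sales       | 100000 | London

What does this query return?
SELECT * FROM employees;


SELECT * returns all 5 rows with all columns

5 rows:
1, Vic, Sales, 90000, Paris
2, Sam, Sales, 110000, Sydney
3, Pete, Legal, 40000, Dublin
4, Leo, Engineering, 50000, Paris
5, Wendy, Sales, 100000, London


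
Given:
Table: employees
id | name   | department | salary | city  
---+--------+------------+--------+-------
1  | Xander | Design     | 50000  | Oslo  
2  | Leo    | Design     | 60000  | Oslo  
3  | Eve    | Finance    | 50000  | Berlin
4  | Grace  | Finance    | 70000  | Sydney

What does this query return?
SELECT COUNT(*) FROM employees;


COUNT(*) counts all rows

4


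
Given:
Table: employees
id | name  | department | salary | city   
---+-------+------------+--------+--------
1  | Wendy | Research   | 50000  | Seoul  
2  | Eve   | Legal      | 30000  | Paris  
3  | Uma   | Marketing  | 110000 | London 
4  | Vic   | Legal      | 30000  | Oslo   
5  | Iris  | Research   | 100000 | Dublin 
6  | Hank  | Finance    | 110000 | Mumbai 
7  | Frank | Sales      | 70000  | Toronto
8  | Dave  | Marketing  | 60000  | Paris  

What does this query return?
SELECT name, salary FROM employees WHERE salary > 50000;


Filtering: salary > 50000
Matching: 5 rows

5 rows:
Uma, 110000
Iris, 100000
Hank, 110000
Frank, 70000
Dave, 60000


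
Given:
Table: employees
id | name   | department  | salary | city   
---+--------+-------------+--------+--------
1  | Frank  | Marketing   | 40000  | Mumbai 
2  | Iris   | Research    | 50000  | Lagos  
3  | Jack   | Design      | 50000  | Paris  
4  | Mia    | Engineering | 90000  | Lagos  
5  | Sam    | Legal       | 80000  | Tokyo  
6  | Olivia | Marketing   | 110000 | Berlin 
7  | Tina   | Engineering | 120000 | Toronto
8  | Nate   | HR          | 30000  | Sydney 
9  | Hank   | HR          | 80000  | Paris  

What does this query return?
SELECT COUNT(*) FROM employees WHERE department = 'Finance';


Counting rows where department = 'Finance'


0


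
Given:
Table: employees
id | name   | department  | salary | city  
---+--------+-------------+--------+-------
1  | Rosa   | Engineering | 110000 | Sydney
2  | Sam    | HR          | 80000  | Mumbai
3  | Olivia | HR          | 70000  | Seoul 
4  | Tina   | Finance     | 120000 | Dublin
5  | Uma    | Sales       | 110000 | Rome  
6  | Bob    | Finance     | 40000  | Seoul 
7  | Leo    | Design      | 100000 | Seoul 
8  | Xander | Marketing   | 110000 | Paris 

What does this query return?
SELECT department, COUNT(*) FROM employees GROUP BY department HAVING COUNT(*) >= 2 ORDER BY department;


Groups with count >= 2:
  Finance: 2 -> PASS
  HR: 2 -> PASS
  Design: 1 -> filtered out
  Engineering: 1 -> filtered out
  Marketing: 1 -> filtered out
  Sales: 1 -> filtered out


2 groups:
Finance, 2
HR, 2


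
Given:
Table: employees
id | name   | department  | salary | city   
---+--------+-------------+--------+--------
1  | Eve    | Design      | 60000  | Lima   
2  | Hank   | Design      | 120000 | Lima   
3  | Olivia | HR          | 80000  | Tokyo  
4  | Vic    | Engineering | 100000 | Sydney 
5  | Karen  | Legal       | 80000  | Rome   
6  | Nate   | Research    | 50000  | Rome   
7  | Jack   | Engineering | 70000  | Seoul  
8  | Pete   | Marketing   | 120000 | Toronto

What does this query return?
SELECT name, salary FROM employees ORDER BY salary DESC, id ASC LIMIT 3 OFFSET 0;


Sort by salary DESC (id ASC tiebreak), then skip 0 and take 3
Rows 1 through 3

3 rows:
Hank, 120000
Pete, 120000
Vic, 100000


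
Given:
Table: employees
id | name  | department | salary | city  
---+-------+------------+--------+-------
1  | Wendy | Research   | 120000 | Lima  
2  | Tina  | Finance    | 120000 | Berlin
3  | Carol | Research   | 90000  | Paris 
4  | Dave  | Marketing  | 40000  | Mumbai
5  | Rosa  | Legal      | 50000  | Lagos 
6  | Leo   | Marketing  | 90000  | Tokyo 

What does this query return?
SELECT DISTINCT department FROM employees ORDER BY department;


All 'department' values (row order): Research, Finance, Research, Marketing, Legal, Marketing
Removing duplicates leaves 4 unique value(s).

4 values:
Finance
Legal
Marketing
Research


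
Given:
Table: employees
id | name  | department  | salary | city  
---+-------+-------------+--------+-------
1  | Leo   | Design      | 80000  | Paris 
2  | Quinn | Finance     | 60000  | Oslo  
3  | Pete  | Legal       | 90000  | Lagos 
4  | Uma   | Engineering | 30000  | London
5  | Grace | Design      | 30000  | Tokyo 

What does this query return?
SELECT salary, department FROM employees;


Projecting columns: salary, department

5 rows:
80000, Design
60000, Finance
90000, Legal
30000, Engineering
30000, Design


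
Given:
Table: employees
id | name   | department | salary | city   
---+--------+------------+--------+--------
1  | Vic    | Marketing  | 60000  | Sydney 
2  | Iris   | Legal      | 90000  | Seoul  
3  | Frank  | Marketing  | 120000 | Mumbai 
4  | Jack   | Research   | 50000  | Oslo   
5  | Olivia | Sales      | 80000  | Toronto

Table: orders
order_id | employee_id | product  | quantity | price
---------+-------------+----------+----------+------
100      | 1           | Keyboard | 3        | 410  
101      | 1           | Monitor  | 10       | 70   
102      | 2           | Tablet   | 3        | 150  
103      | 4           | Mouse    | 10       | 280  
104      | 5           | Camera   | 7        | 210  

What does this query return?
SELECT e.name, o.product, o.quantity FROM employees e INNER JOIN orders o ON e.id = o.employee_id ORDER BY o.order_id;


Joining employees.id = orders.employee_id:
  employee Vic (id=1) -> order Keyboard
  employee Vic (id=1) -> order Monitor
  employee Iris (id=2) -> order Tablet
  employee Jack (id=4) -> order Mouse
  employee Olivia (id=5) -> order Camera


5 rows:
Vic, Keyboard, 3
Vic, Monitor, 10
Iris, Tablet, 3
Jack, Mouse, 10
Olivia, Camera, 7


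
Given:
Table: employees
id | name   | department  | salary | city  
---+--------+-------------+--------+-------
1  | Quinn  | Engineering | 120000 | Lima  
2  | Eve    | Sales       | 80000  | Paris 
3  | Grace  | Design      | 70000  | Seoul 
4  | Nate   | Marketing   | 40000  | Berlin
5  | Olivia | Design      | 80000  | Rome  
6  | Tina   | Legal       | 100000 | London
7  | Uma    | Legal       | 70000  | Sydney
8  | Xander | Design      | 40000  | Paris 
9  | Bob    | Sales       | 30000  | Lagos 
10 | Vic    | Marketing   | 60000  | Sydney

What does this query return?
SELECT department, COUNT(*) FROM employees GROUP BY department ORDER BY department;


Assigning each row to its department group:
  Quinn -> Engineering
  Eve -> Sales
  Grace -> Design
  Nate -> Marketing
  Olivia -> Design
  Tina -> Legal
  Uma -> Legal
  Xander -> Design
  Bob -> Sales
  Vic -> Marketing


5 groups:
Design, 3
Engineering, 1
Legal, 2
Marketing, 2
Sales, 2


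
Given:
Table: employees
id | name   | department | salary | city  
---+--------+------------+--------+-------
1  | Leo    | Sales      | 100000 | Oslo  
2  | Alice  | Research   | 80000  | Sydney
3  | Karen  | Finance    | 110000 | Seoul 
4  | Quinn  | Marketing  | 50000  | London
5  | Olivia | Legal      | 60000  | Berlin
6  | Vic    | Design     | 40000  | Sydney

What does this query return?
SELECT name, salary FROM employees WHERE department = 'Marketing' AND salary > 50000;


Filtering: department = 'Marketing' AND salary > 50000
Matching: 0 rows

Empty result set (0 rows)


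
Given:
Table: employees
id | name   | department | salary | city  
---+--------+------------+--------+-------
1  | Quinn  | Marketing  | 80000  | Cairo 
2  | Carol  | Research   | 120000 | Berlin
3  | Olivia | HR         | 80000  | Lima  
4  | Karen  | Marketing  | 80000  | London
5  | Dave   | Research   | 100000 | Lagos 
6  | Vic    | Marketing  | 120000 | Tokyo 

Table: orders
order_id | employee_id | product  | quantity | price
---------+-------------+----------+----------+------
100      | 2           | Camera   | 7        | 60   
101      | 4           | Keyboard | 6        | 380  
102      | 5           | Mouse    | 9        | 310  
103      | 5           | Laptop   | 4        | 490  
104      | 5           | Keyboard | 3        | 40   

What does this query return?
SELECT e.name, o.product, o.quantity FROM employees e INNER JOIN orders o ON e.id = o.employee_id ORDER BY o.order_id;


Joining employees.id = orders.employee_id:
  employee Carol (id=2) -> order Camera
  employee Karen (id=4) -> order Keyboard
  employee Dave (id=5) -> order Mouse
  employee Dave (id=5) -> order Laptop
  employee Dave (id=5) -> order Keyboard


5 rows:
Carol, Camera, 7
Karen, Keyboard, 6
Dave, Mouse, 9
Dave, Laptop, 4
Dave, Keyboard, 3


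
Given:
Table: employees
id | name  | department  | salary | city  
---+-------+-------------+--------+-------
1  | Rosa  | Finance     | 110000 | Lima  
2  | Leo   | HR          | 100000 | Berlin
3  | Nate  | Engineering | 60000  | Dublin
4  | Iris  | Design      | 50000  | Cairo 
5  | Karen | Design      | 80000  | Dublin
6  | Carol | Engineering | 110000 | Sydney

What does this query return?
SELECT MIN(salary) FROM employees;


Salaries: 110000, 100000, 60000, 50000, 80000, 110000
MIN = 50000

50000


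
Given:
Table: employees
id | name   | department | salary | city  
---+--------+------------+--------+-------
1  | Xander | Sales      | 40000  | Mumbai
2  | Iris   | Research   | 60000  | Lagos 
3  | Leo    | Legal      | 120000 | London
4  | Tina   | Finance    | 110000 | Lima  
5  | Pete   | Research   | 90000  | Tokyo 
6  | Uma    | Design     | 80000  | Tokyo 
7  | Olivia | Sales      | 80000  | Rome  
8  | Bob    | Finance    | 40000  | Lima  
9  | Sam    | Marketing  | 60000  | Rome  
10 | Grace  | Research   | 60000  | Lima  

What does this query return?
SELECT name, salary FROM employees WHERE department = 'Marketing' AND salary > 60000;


Filtering: department = 'Marketing' AND salary > 60000
Matching: 0 rows

Empty result set (0 rows)


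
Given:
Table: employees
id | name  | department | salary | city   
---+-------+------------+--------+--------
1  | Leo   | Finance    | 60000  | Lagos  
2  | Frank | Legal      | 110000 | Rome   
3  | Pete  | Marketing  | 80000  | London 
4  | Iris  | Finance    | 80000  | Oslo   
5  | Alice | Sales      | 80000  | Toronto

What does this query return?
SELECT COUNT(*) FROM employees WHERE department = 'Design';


Counting rows where department = 'Design'


0


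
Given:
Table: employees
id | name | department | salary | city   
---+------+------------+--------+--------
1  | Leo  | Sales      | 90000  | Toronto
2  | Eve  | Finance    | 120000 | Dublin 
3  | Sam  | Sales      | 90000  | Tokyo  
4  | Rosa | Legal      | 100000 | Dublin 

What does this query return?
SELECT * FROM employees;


SELECT * returns all 4 rows with all columns

4 rows:
1, Leo, Sales, 90000, Toronto
2, Eve, Finance, 120000, Dublin
3, Sam, Sales, 90000, Tokyo
4, Rosa, Legal, 100000, Dublin


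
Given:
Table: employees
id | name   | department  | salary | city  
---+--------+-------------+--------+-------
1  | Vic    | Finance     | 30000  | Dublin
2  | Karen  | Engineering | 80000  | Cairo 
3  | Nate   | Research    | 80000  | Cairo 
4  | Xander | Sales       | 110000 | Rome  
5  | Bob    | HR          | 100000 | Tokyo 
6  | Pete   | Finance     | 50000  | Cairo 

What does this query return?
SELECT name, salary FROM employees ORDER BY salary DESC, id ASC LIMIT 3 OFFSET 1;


Sort by salary DESC (id ASC tiebreak), then skip 1 and take 3
Rows 2 through 4

3 rows:
Bob, 100000
Karen, 80000
Nate, 80000


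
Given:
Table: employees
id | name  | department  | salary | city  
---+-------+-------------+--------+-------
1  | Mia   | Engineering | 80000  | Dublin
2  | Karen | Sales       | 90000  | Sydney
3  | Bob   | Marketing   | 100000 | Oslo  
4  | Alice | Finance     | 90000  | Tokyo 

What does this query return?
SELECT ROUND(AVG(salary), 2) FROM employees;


SUM(salary) = 360000
COUNT = 4
ROUND(AVG, 2) = ROUND(360000 / 4, 2) = 90000.0

90000.0


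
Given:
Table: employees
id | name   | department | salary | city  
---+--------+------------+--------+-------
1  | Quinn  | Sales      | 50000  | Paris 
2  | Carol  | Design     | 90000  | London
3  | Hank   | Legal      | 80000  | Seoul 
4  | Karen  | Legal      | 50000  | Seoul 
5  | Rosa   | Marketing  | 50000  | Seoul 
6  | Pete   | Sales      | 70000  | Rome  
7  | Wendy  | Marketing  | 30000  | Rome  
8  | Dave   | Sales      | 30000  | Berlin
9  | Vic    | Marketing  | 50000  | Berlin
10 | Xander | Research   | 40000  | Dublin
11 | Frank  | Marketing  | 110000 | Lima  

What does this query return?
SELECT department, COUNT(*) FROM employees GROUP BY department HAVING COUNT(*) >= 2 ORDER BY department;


Groups with count >= 2:
  Legal: 2 -> PASS
  Marketing: 4 -> PASS
  Sales: 3 -> PASS
  Design: 1 -> filtered out
  Research: 1 -> filtered out


3 groups:
Legal, 2
Marketing, 4
Sales, 3


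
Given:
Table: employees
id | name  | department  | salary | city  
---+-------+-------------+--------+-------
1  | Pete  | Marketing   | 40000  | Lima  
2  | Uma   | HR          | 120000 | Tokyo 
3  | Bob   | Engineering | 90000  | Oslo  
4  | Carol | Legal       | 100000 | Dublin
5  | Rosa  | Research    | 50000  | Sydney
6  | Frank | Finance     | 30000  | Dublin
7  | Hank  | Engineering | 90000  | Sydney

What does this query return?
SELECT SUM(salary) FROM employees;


SUM(salary) = 40000 + 120000 + 90000 + 100000 + 50000 + 30000 + 90000 = 520000

520000
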